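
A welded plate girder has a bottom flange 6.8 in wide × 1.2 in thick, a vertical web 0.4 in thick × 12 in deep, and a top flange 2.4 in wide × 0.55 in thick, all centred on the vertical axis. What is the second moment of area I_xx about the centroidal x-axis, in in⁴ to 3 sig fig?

I_xx ≈ 321 in⁴

Treat the section as a set of non-overlapping primitives; coordinates are from the bounding-box lower-left.
Bottom plate: 6.8 × 1.2, A = 8.16 in², y = 0.6 in, Ī = 0.9792 in⁴.
Web plate: 0.4 × 12, A = 4.8 in², y = 7.2 in, Ī = 57.6 in⁴.
Top plate: 2.4 × 0.55, A = 1.32 in², y = 13.475 in, Ī = 0.033275 in⁴.
Centroid: ȳ = ΣA·y / ΣA = 4.0086 in.
Transfer each piece to the centroidal x-axis using Ī + A·d² with d = y − 4.0086:
  bottom plate: d = -3.4086 in → contributes +95.787 in⁴
  web plate: d = 3.1914 in → contributes +106.49 in⁴
  top plate: d = 9.4664 in → contributes +118.32 in⁴
Total I = 320.6 in⁴.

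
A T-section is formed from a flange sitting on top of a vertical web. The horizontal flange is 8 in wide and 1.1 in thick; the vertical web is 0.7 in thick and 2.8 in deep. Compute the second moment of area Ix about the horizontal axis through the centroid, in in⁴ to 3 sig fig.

Ix ≈ 8.26 in⁴

Split into non-overlapping primitives; take the origin at the lower-left of the bounding box.
Flange: 8 × 1.1, A = 8.8 in², y = 3.35 in, Ī = 0.88733 in⁴.
Web: 0.7 × 2.8, A = 1.96 in², y = 1.4 in, Ī = 1.2805 in⁴.
Centroid: ȳ = ΣA·y / ΣA = 2.9948 in.
Transfer each piece to the horizontal axis through the centroid using Ī + A·d² with d = y − 2.9948:
  flange: d = 0.3552 in → contributes +1.9976 in⁴
  web: d = -1.5948 in → contributes +6.2655 in⁴
Total I = 8.2632 in⁴.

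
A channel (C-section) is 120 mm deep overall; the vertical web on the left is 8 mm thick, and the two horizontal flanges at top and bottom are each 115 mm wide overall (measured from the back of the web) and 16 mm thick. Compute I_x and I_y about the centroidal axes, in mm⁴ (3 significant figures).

I_x ≈ 1.05 × 10⁷ mm⁴, I_y ≈ 5.75 × 10⁶ mm⁴

Decompose the section into non-overlapping parts with the origin at the bottom-left of its bounding rectangle.
Web: 8 × 120, A = 960 mm², y = 60 mm, Ī = 1 152 000 mm⁴.
Top flange (beyond web): 107 × 16, A = 1 712 mm², y = 112 mm, Ī = 36 523 mm⁴.
Bottom flange (beyond web): 107 × 16, A = 1 712 mm², y = 8 mm, Ī = 36 523 mm⁴.
By symmetry the centroid is at mid-height, ȳ = 60 mm.
Transfer each piece to the centroidal x-axis using Ī + A·d² with d = y − 60:
  web: d = 0 mm → contributes +1 152 000 mm⁴
  top flange (beyond web): d = 52 mm → contributes +4 665 771 mm⁴
  bottom flange (beyond web): d = -52 mm → contributes +4 665 771 mm⁴
Total I = 10 483 541 mm⁴.
For the y-axis: x̄ = 48.909 mm.
Repeating about the centroidal y-axis gives I_y = 5 750 865 mm⁴.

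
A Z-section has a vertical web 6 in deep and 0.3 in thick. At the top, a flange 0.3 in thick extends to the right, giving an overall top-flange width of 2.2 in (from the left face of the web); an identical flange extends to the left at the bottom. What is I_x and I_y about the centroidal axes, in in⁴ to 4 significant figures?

I_x ≈ 14.67 in⁴, I_y ≈ 1.736 in⁴

Split into non-overlapping primitives; take the origin at the lower-left of the bounding box.
Web: 0.3 × 6, A = 1.8 in², y = 3 in, Ī = 5.4 in⁴.
Top flange (beyond web): 1.9 × 0.3, A = 0.57 in², y = 5.85 in, Ī = 0.004275 in⁴.
Bottom flange (beyond web): 1.9 × 0.3, A = 0.57 in², y = 0.15 in, Ī = 0.004275 in⁴.
Centroid: ȳ = ΣA·y / ΣA = 3 in.
Transfer each piece to the centroidal x-axis using Ī + A·d² with d = y − 3:
  web: d = 0 in → contributes +5.4 in⁴
  top flange (beyond web): d = 2.85 in → contributes +4.6341 in⁴
  bottom flange (beyond web): d = -2.85 in → contributes +4.6341 in⁴
Total I = 14.6682 in⁴.
For the y-axis: x̄ = 2.05 in.
Repeating about the centroidal y-axis gives I_y = 1.73585 in⁴.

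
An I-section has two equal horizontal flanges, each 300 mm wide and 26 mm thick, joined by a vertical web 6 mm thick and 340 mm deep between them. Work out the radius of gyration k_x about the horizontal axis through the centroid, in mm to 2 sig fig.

Break the section into simple shapes (no overlaps), measuring from the bottom-left corner of the bounding box.
Bottom flange: 300 × 26, A = 7 800 mm², y = 13 mm, Ī = 439 400 mm⁴.
Web: 6 × 340, A = 2 040 mm², y = 196 mm, Ī = 19 652 000 mm⁴.
Top flange: 300 × 26, A = 7 800 mm², y = 379 mm, Ī = 439 400 mm⁴.
By symmetry the centroid is at mid-height, ȳ = 196 mm.
Transfer each piece to the horizontal axis through the centroid using Ī + A·d² with d = y − 196:
  bottom flange: d = -183 mm → contributes +261 653 600 mm⁴
  web: d = 0 mm → contributes +19 652 000 mm⁴
  top flange: d = 183 mm → contributes +261 653 600 mm⁴
Total I = 542 959 200 mm⁴.
Radius of gyration: k = √(I/A) = √(542 959 200 / 17 640) = 175.4 mm.

k_x ≈ 180 mm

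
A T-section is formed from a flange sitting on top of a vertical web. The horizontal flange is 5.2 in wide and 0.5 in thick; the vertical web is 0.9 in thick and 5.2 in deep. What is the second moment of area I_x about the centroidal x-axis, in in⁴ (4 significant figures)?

Treat the section as a set of non-overlapping primitives; coordinates are from the bounding-box lower-left.
Flange: 5.2 × 0.5, A = 2.6 in², y = 5.45 in, Ī = 0.0541667 in⁴.
Web: 0.9 × 5.2, A = 4.68 in², y = 2.6 in, Ī = 10.5456 in⁴.
Centroid: ȳ = ΣA·y / ΣA = 3.61786 in.
Transfer each piece to the centroidal x-axis using Ī + A·d² with d = y − 3.61786:
  flange: d = 1.83214 in → contributes +8.78171 in⁴
  web: d = -1.01786 in → contributes +15.3942 in⁴
Total I = 24.1759 in⁴.

I_x ≈ 24.18 in⁴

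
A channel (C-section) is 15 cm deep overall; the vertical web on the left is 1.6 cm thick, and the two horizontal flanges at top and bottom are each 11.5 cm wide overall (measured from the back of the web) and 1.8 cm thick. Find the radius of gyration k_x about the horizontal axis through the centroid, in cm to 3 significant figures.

k_x ≈ 5.81 cm

Break the section into simple shapes (no overlaps), measuring from the bottom-left corner of the bounding box.
Web: 1.6 × 15, A = 24 cm², y = 7.5 cm, Ī = 450 cm⁴.
Top flange (beyond web): 9.9 × 1.8, A = 17.82 cm², y = 14.1 cm, Ī = 4.8114 cm⁴.
Bottom flange (beyond web): 9.9 × 1.8, A = 17.82 cm², y = 0.9 cm, Ī = 4.8114 cm⁴.
By symmetry the centroid is at mid-height, ȳ = 7.5 cm.
Transfer each piece to the horizontal axis through the centroid using Ī + A·d² with d = y − 7.5:
  web: d = 0 cm → contributes +450 cm⁴
  top flange (beyond web): d = 6.6 cm → contributes +781.05 cm⁴
  bottom flange (beyond web): d = -6.6 cm → contributes +781.05 cm⁴
Total I = 2012.1 cm⁴.
Radius of gyration: k = √(I/A) = √(2012.1 / 59.64) = 5.8084 cm.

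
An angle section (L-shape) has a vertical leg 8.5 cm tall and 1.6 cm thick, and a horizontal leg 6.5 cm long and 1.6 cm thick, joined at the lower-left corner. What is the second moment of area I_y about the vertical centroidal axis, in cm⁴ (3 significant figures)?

Split into non-overlapping primitives; take the origin at the lower-left of the bounding box.
Vertical leg: 1.6 × 8.5, A = 13.6 cm², x = 0.8 cm, Ī = 2.9013 cm⁴.
Horizontal leg (remainder): 4.9 × 1.6, A = 7.84 cm², x = 4.05 cm, Ī = 15.687 cm⁴.
Centroid: x̄ = ΣA·x / ΣA = 1.9884 cm.
Transfer each piece to the vertical centroidal axis using Ī + A·d² with d = x − 1.9884:
  vertical leg: d = -1.1884 cm → contributes +22.11 cm⁴
  horizontal leg (remainder): d = 2.0616 cm → contributes +49.007 cm⁴
Total I = 71.117 cm⁴.

I_y ≈ 71.1 cm⁴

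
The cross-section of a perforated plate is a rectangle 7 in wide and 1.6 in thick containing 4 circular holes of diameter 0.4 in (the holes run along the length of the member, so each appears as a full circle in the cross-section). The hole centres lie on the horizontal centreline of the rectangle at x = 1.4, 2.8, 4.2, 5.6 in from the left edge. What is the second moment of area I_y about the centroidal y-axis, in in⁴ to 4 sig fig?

I_y ≈ 44.50 in⁴

Break the section into simple shapes (no overlaps), measuring from the bottom-left corner of the bounding box.
Plate: 7 × 1.6, A = 11.2 in², x = 3.5 in, Ī = 45.7333 in⁴.
Hole 1 (subtracted): ⌀0.4, A = 0.125664 in², x = 1.4 in, Ī = 0.00125664 in⁴.
Hole 2 (subtracted): ⌀0.4, A = 0.125664 in², x = 2.8 in, Ī = 0.00125664 in⁴.
Hole 3 (subtracted): ⌀0.4, A = 0.125664 in², x = 4.2 in, Ī = 0.00125664 in⁴.
Hole 4 (subtracted): ⌀0.4, A = 0.125664 in², x = 5.6 in, Ī = 0.00125664 in⁴.
By symmetry the centroid is at mid-width, x̄ = 3.5 in.
Transfer each piece to the centroidal y-axis using Ī + A·d² with d = x − 3.5:
  plate: d = 0 in → contributes +45.7333 in⁴
  hole 1: d = -2.1 in → contributes −0.555434 in⁴
  hole 2: d = -0.7 in → contributes −0.0628319 in⁴
  hole 3: d = 0.7 in → contributes −0.0628319 in⁴
  hole 4: d = 2.1 in → contributes −0.555434 in⁴
Total I = 44.4968 in⁴.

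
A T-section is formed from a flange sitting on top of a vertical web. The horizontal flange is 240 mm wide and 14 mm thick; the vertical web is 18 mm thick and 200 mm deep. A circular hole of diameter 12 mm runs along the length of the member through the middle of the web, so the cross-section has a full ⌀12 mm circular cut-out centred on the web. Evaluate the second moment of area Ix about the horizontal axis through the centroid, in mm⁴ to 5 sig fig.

Split into non-overlapping primitives; take the origin at the lower-left of the bounding box.
Flange: 240 × 14, A = 3 360 mm², y = 207 mm, Ī = 54 880 mm⁴.
Web: 18 × 200, A = 3 600 mm², y = 100 mm, Ī = 12 000 000 mm⁴.
Hole (subtracted): ⌀12, A = 113.0973 mm², y = 100 mm, Ī = 1017.876 mm⁴.
Centroid: ȳ = ΣA·y / ΣA = 152.5084 mm.
Transfer each piece to the horizontal axis through the centroid using Ī + A·d² with d = y − 152.5084:
  flange: d = 54.49159 mm → contributes +10 031 839 mm⁴
  web: d = -52.50841 mm → contributes +21 925 681 mm⁴
  hole: d = -52.50841 mm → contributes −312842.3 mm⁴
Total I = 31 644 677 mm⁴.

Ix ≈ 3.1645 × 10⁷ mm⁴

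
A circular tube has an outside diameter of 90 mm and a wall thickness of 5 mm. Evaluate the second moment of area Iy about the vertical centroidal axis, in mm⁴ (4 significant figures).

Break the section into simple shapes (no overlaps), measuring from the bottom-left corner of the bounding box.
Outer circle: ⌀90, A = 6361.73 mm², x = 45 mm, Ī = 3 220 623 mm⁴.
Bore (subtracted): ⌀80, A = 5026.55 mm², x = 45 mm, Ī = 2 010 619 mm⁴.
By symmetry the centroid is at mid-width, x̄ = 45 mm.
All pieces are centred on the vertical centroidal axis, so I = ΣĪ (holes subtracted) = 1 210 004 mm⁴.

Iy ≈ 1.210 × 10⁶ mm⁴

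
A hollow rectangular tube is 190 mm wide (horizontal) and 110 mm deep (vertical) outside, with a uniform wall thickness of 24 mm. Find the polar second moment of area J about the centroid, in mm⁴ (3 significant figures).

J ≈ 6.63 × 10⁷ mm⁴

Treat the section as a set of non-overlapping primitives; coordinates are from the bounding-box lower-left.
Outer rectangle: 190 × 110, A = 20 900 mm², y = 55 mm, Ī = 21 074 167 mm⁴.
Inner void (subtracted): 142 × 62, A = 8 804 mm², y = 55 mm, Ī = 2 820 215 mm⁴.
By symmetry the centroid is at mid-height, ȳ = 55 mm.
All pieces are centred on the centroidal x-axis, so I = ΣĪ (holes subtracted) = 18 253 952 mm⁴.
Repeating about the centroidal y-axis gives I_y = 48 080 512 mm⁴.
Polar second moment: J = I_x + I_y = 66 334 464 mm⁴.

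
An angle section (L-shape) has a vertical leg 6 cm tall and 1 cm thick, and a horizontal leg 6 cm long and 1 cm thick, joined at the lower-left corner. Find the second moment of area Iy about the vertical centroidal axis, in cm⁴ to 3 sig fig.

Split into non-overlapping primitives; take the origin at the lower-left of the bounding box.
Vertical leg: 1 × 6, A = 6 cm², x = 0.5 cm, Ī = 0.5 cm⁴.
Horizontal leg (remainder): 5 × 1, A = 5 cm², x = 3.5 cm, Ī = 10.417 cm⁴.
Centroid: x̄ = ΣA·x / ΣA = 1.8636 cm.
Transfer each piece to the vertical centroidal axis using Ī + A·d² with d = x − 1.8636:
  vertical leg: d = -1.3636 cm → contributes +11.657 cm⁴
  horizontal leg (remainder): d = 1.6364 cm → contributes +23.805 cm⁴
Total I = 35.462 cm⁴.

Iy ≈ 35.5 cm⁴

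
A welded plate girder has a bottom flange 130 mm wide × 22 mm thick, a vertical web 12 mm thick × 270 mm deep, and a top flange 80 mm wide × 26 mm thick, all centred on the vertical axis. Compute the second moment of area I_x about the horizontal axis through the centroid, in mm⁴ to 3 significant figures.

Decompose the section into non-overlapping parts with the origin at the bottom-left of its bounding rectangle.
Bottom plate: 130 × 22, A = 2 860 mm², y = 11 mm, Ī = 115 353 mm⁴.
Web plate: 12 × 270, A = 3 240 mm², y = 157 mm, Ī = 19 683 000 mm⁴.
Top plate: 80 × 26, A = 2 080 mm², y = 305 mm, Ī = 117 173 mm⁴.
Centroid: ȳ = ΣA·y / ΣA = 143.59 mm.
Transfer each piece to the horizontal axis through the centroid using Ī + A·d² with d = y − 143.59:
  bottom plate: d = -132.59 mm → contributes +50 392 033 mm⁴
  web plate: d = 13.413 mm → contributes +20 265 921 mm⁴
  top plate: d = 161.41 mm → contributes +54 309 955 mm⁴
Total I = 124 967 910 mm⁴.

I_x ≈ 1.25 × 10⁸ mm⁴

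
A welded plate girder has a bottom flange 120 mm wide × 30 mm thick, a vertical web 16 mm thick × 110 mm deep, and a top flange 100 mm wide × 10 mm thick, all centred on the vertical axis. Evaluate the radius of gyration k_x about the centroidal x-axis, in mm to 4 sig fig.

Break the section into simple shapes (no overlaps), measuring from the bottom-left corner of the bounding box.
Bottom plate: 120 × 30, A = 3 600 mm², y = 15 mm, Ī = 270 000 mm⁴.
Web plate: 16 × 110, A = 1 760 mm², y = 85 mm, Ī = 1 774 667 mm⁴.
Top plate: 100 × 10, A = 1 000 mm², y = 145 mm, Ī = 8333.33 mm⁴.
Centroid: ȳ = ΣA·y / ΣA = 54.8113 mm.
Transfer each piece to the centroidal x-axis using Ī + A·d² with d = y − 54.8113:
  bottom plate: d = -39.8113 mm → contributes +5 975 789 mm⁴
  web plate: d = 30.1887 mm → contributes +3 378 654 mm⁴
  top plate: d = 90.1887 mm → contributes +8 142 331 mm⁴
Total I = 17 496 774 mm⁴.
Radius of gyration: k = √(I/A) = √(17 496 774 / 6 360) = 52.4506 mm.

k_x ≈ 52.45 mm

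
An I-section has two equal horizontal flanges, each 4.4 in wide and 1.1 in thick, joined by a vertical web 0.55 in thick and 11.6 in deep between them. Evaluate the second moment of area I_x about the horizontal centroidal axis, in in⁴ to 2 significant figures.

Treat the section as a set of non-overlapping primitives; coordinates are from the bounding-box lower-left.
Bottom flange: 4.4 × 1.1, A = 4.84 in², y = 0.55 in, Ī = 0.488 in⁴.
Web: 0.55 × 11.6, A = 6.38 in², y = 6.9 in, Ī = 71.54 in⁴.
Top flange: 4.4 × 1.1, A = 4.84 in², y = 13.25 in, Ī = 0.488 in⁴.
By symmetry the centroid is at mid-height, ȳ = 6.9 in.
Transfer each piece to the horizontal centroidal axis using Ī + A·d² with d = y − 6.9:
  bottom flange: d = -6.35 in → contributes +195.6 in⁴
  web: d = 0 in → contributes +71.54 in⁴
  top flange: d = 6.35 in → contributes +195.6 in⁴
Total I = 462.8 in⁴.

I_x ≈ 460 in⁴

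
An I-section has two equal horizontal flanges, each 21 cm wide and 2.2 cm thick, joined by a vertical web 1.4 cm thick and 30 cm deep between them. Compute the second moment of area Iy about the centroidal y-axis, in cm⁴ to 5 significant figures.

Iy ≈ 3402.6 cm⁴

Split into non-overlapping primitives; take the origin at the lower-left of the bounding box.
Bottom flange: 21 × 2.2, A = 46.2 cm², x = 10.5 cm, Ī = 1697.85 cm⁴.
Web: 1.4 × 30, A = 42 cm², x = 10.5 cm, Ī = 6.86 cm⁴.
Top flange: 21 × 2.2, A = 46.2 cm², x = 10.5 cm, Ī = 1697.85 cm⁴.
By symmetry the centroid is at mid-width, x̄ = 10.5 cm.
All pieces are centred on the centroidal y-axis, so I = ΣĪ = 3402.56 cm⁴.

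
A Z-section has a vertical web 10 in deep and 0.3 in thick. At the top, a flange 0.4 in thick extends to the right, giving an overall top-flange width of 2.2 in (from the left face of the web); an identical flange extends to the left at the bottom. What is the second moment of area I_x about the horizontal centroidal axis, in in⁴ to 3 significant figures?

I_x ≈ 60.0 in⁴

Decompose the section into non-overlapping parts with the origin at the bottom-left of its bounding rectangle.
Web: 0.3 × 10, A = 3 in², y = 5 in, Ī = 25 in⁴.
Top flange (beyond web): 1.9 × 0.4, A = 0.76 in², y = 9.8 in, Ī = 0.010133 in⁴.
Bottom flange (beyond web): 1.9 × 0.4, A = 0.76 in², y = 0.2 in, Ī = 0.010133 in⁴.
Centroid: ȳ = ΣA·y / ΣA = 5 in.
Transfer each piece to the horizontal centroidal axis using Ī + A·d² with d = y − 5:
  web: d = 0 in → contributes +25 in⁴
  top flange (beyond web): d = 4.8 in → contributes +17.521 in⁴
  bottom flange (beyond web): d = -4.8 in → contributes +17.521 in⁴
Total I = 60.041 in⁴.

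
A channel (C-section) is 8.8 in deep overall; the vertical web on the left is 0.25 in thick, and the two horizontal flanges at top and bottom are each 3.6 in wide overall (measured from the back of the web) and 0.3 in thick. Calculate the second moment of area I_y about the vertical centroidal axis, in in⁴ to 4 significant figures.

Decompose the section into non-overlapping parts with the origin at the bottom-left of its bounding rectangle.
Web: 0.25 × 8.8, A = 2.2 in², x = 0.125 in, Ī = 0.0114583 in⁴.
Top flange (beyond web): 3.35 × 0.3, A = 1.005 in², x = 1.925 in, Ī = 0.939884 in⁴.
Bottom flange (beyond web): 3.35 × 0.3, A = 1.005 in², x = 1.925 in, Ī = 0.939884 in⁴.
Centroid: x̄ = ΣA·x / ΣA = 0.984382 in.
Transfer each piece to the vertical centroidal axis using Ī + A·d² with d = x − 0.984382:
  web: d = -0.859382 in → contributes +1.63624 in⁴
  top flange (beyond web): d = 0.940618 in → contributes +1.82907 in⁴
  bottom flange (beyond web): d = 0.940618 in → contributes +1.82907 in⁴
Total I = 5.29438 in⁴.

I_y ≈ 5.294 in⁴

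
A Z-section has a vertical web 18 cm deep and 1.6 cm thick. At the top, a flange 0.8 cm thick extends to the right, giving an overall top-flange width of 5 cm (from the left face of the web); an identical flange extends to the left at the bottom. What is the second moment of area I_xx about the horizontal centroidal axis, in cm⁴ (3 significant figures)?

I_xx ≈ 1180 cm⁴

Decompose the section into non-overlapping parts with the origin at the bottom-left of its bounding rectangle.
Web: 1.6 × 18, A = 28.8 cm², y = 9 cm, Ī = 777.6 cm⁴.
Top flange (beyond web): 3.4 × 0.8, A = 2.72 cm², y = 17.6 cm, Ī = 0.14507 cm⁴.
Bottom flange (beyond web): 3.4 × 0.8, A = 2.72 cm², y = 0.4 cm, Ī = 0.14507 cm⁴.
Centroid: ȳ = ΣA·y / ΣA = 9 cm.
Transfer each piece to the horizontal centroidal axis using Ī + A·d² with d = y − 9:
  web: d = 0 cm → contributes +777.6 cm⁴
  top flange (beyond web): d = 8.6 cm → contributes +201.32 cm⁴
  bottom flange (beyond web): d = -8.6 cm → contributes +201.32 cm⁴
Total I = 1180.2 cm⁴.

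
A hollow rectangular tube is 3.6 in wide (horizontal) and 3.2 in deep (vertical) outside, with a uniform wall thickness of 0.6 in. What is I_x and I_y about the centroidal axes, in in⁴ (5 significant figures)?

I_x ≈ 8.2304 in⁴, I_y ≈ 10.138 in⁴

Split into non-overlapping primitives; take the origin at the lower-left of the bounding box.
Outer rectangle: 3.6 × 3.2, A = 11.52 in², y = 1.6 in, Ī = 9.8304 in⁴.
Inner void (subtracted): 2.4 × 2, A = 4.8 in², y = 1.6 in, Ī = 1.6 in⁴.
By symmetry the centroid is at mid-height, ȳ = 1.6 in.
All pieces are centred on the centroidal x-axis, so I = ΣĪ (holes subtracted) = 8.2304 in⁴.
Repeating about the centroidal y-axis gives I_y = 10.1376 in⁴.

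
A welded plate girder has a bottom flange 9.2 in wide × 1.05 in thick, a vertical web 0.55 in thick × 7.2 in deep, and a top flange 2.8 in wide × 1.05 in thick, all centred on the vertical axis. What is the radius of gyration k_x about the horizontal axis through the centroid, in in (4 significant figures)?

k_x ≈ 3.354 in

Break the section into simple shapes (no overlaps), measuring from the bottom-left corner of the bounding box.
Bottom plate: 9.2 × 1.05, A = 9.66 in², y = 0.525 in, Ī = 0.887513 in⁴.
Web plate: 0.55 × 7.2, A = 3.96 in², y = 4.65 in, Ī = 17.1072 in⁴.
Top plate: 2.8 × 1.05, A = 2.94 in², y = 8.775 in, Ī = 0.270113 in⁴.
Centroid: ȳ = ΣA·y / ΣA = 2.97609 in.
Transfer each piece to the horizontal axis through the centroid using Ī + A·d² with d = y − 2.97609:
  bottom plate: d = -2.45109 in → contributes +58.9231 in⁴
  web plate: d = 1.67391 in → contributes +28.2031 in⁴
  top plate: d = 5.79891 in → contributes +99.1346 in⁴
Total I = 186.261 in⁴.
Radius of gyration: k = √(I/A) = √(186.261 / 16.56) = 3.35375 in.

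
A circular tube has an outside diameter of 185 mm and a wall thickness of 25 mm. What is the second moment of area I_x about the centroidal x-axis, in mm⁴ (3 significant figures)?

I_x ≈ 4.12 × 10⁷ mm⁴

Break the section into simple shapes (no overlaps), measuring from the bottom-left corner of the bounding box.
Outer circle: ⌀185, A = 26 880 mm², y = 92.5 mm, Ī = 57 498 539 mm⁴.
Bore (subtracted): ⌀135, A = 14 314 mm², y = 92.5 mm, Ī = 16 304 406 mm⁴.
By symmetry the centroid is at mid-height, ȳ = 92.5 mm.
All pieces are centred on the centroidal x-axis, so I = ΣĪ (holes subtracted) = 41 194 134 mm⁴.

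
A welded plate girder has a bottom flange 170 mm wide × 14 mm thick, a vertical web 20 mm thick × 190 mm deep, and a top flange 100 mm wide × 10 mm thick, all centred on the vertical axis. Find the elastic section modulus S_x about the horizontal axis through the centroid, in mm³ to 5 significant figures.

S_x ≈ 3.4754 × 10⁵ mm³

Decompose the section into non-overlapping parts with the origin at the bottom-left of its bounding rectangle.
Bottom plate: 170 × 14, A = 2 380 mm², y = 7 mm, Ī = 38873.33 mm⁴.
Web plate: 20 × 190, A = 3 800 mm², y = 109 mm, Ī = 11 431 667 mm⁴.
Top plate: 100 × 10, A = 1 000 mm², y = 209 mm, Ī = 8333.333 mm⁴.
Centroid: ȳ = ΣA·y / ΣA = 89.11699 mm.
Transfer each piece to the horizontal axis through the centroid using Ī + A·d² with d = y − 89.11699:
  bottom plate: d = -82.11699 mm → contributes +16 087 690 mm⁴
  web plate: d = 19.88301 mm → contributes +12 933 936 mm⁴
  top plate: d = 119.883 mm → contributes +14 380 269 mm⁴
Total I = 43 401 895 mm⁴.
Extreme fibre distance c = 124.883 mm; S = I/c = 347540.4 mm³.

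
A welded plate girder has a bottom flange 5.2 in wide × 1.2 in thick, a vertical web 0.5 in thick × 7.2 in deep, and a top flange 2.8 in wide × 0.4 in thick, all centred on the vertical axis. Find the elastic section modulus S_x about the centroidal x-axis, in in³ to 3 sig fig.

S_x ≈ 16.4 in³

Split into non-overlapping primitives; take the origin at the lower-left of the bounding box.
Bottom plate: 5.2 × 1.2, A = 6.24 in², y = 0.6 in, Ī = 0.7488 in⁴.
Web plate: 0.5 × 7.2, A = 3.6 in², y = 4.8 in, Ī = 15.552 in⁴.
Top plate: 2.8 × 0.4, A = 1.12 in², y = 8.6 in, Ī = 0.014933 in⁴.
Centroid: ȳ = ΣA·y / ΣA = 2.7971 in.
Transfer each piece to the centroidal x-axis using Ī + A·d² with d = y − 2.7971:
  bottom plate: d = -2.1971 in → contributes +30.87 in⁴
  web plate: d = 2.0029 in → contributes +29.994 in⁴
  top plate: d = 5.8029 in → contributes +37.73 in⁴
Total I = 98.594 in⁴.
Extreme fibre distance c = 6.0029 in; S = I/c = 16.424 in³.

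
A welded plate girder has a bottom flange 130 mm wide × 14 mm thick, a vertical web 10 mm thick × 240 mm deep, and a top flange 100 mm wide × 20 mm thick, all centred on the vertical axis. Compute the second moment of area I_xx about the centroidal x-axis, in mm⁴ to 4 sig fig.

Break the section into simple shapes (no overlaps), measuring from the bottom-left corner of the bounding box.
Bottom plate: 130 × 14, A = 1 820 mm², y = 7 mm, Ī = 29726.7 mm⁴.
Web plate: 10 × 240, A = 2 400 mm², y = 134 mm, Ī = 11 520 000 mm⁴.
Top plate: 100 × 20, A = 2 000 mm², y = 264 mm, Ī = 66666.7 mm⁴.
Centroid: ȳ = ΣA·y / ΣA = 138.64 mm.
Transfer each piece to the centroidal x-axis using Ī + A·d² with d = y − 138.64:
  bottom plate: d = -131.64 mm → contributes +31 568 608 mm⁴
  web plate: d = -4.63987 mm → contributes +11 571 668 mm⁴
  top plate: d = 125.36 mm → contributes +31 496 990 mm⁴
Total I = 74 637 267 mm⁴.

I_xx ≈ 7.464 × 10⁷ mm⁴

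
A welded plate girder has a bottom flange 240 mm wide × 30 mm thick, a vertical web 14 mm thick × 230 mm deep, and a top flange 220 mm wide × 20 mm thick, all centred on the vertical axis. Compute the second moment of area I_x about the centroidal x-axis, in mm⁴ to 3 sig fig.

I_x ≈ 1.95 × 10⁸ mm⁴

Split into non-overlapping primitives; take the origin at the lower-left of the bounding box.
Bottom plate: 240 × 30, A = 7 200 mm², y = 15 mm, Ī = 540 000 mm⁴.
Web plate: 14 × 230, A = 3 220 mm², y = 145 mm, Ī = 14 194 833 mm⁴.
Top plate: 220 × 20, A = 4 400 mm², y = 270 mm, Ī = 146 667 mm⁴.
Centroid: ȳ = ΣA·y / ΣA = 118.95 mm.
Transfer each piece to the centroidal x-axis using Ī + A·d² with d = y − 118.95:
  bottom plate: d = -103.95 mm → contributes +78 346 499 mm⁴
  web plate: d = 26.046 mm → contributes +16 379 243 mm⁴
  top plate: d = 151.05 mm → contributes +100 532 047 mm⁴
Total I = 195 257 789 mm⁴.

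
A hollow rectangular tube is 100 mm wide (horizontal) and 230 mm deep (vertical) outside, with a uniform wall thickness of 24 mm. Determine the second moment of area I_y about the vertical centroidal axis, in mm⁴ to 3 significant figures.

Break the section into simple shapes (no overlaps), measuring from the bottom-left corner of the bounding box.
Outer rectangle: 100 × 230, A = 23 000 mm², x = 50 mm, Ī = 19 166 667 mm⁴.
Inner void (subtracted): 52 × 182, A = 9 464 mm², x = 50 mm, Ī = 2 132 555 mm⁴.
By symmetry the centroid is at mid-width, x̄ = 50 mm.
All pieces are centred on the vertical centroidal axis, so I = ΣĪ (holes subtracted) = 17 034 112 mm⁴.

I_y ≈ 1.70 × 10⁷ mm⁴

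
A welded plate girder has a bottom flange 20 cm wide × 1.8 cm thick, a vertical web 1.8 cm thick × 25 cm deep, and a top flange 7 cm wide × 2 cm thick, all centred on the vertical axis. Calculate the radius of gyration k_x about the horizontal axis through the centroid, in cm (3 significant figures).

k_x ≈ 10.5 cm

Break the section into simple shapes (no overlaps), measuring from the bottom-left corner of the bounding box.
Bottom plate: 20 × 1.8, A = 36 cm², y = 0.9 cm, Ī = 9.72 cm⁴.
Web plate: 1.8 × 25, A = 45 cm², y = 14.3 cm, Ī = 2343.8 cm⁴.
Top plate: 7 × 2, A = 14 cm², y = 27.8 cm, Ī = 4.6667 cm⁴.
Centroid: ȳ = ΣA·y / ΣA = 11.212 cm.
Transfer each piece to the horizontal axis through the centroid using Ī + A·d² with d = y − 11.212:
  bottom plate: d = -10.312 cm → contributes +3837.6 cm⁴
  web plate: d = 3.0884 cm → contributes +2 773 cm⁴
  top plate: d = 16.588 cm → contributes +3857.1 cm⁴
Total I = 10 468 cm⁴.
Radius of gyration: k = √(I/A) = √(10 468 / 95) = 10.497 cm.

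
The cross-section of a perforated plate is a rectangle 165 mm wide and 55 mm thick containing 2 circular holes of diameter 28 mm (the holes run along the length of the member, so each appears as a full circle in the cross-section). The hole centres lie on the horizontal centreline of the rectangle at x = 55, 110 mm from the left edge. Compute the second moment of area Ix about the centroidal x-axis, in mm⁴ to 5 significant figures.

Break the section into simple shapes (no overlaps), measuring from the bottom-left corner of the bounding box.
Plate: 165 × 55, A = 9 075 mm², y = 27.5 mm, Ī = 2 287 656 mm⁴.
Hole 1 (subtracted): ⌀28, A = 615.7522 mm², y = 27.5 mm, Ī = 30171.86 mm⁴.
Hole 2 (subtracted): ⌀28, A = 615.7522 mm², y = 27.5 mm, Ī = 30171.86 mm⁴.
By symmetry the centroid is at mid-height, ȳ = 27.5 mm.
All pieces are centred on the centroidal x-axis, so I = ΣĪ (holes subtracted) = 2 227 313 mm⁴.

Ix ≈ 2.2273 × 10⁶ mm⁴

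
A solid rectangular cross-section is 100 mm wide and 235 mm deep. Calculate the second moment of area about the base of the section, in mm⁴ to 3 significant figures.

The section: 100 × 235, A = 23 500 mm², y = 117.5 mm, Ī = 108 148 958 mm⁴.
Transfer it to the bottom edge using Ī + A·d² with d = y − 0:
  the section: d = 117.5 mm → contributes +432 595 833 mm⁴
Total I = 432 595 833 mm⁴.

I_base ≈ 4.33 × 10⁸ mm⁴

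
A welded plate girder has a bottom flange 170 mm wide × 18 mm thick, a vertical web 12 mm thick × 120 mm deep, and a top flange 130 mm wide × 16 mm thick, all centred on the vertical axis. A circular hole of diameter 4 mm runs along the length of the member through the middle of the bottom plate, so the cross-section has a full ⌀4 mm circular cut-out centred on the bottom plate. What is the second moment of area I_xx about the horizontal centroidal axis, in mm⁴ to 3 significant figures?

Treat the section as a set of non-overlapping primitives; coordinates are from the bounding-box lower-left.
Bottom plate: 170 × 18, A = 3 060 mm², y = 9 mm, Ī = 82 620 mm⁴.
Web plate: 12 × 120, A = 1 440 mm², y = 78 mm, Ī = 1 728 000 mm⁴.
Top plate: 130 × 16, A = 2 080 mm², y = 146 mm, Ī = 44 373 mm⁴.
Hole (subtracted): ⌀4, A = 12.566 mm², y = 9 mm, Ī = 12.566 mm⁴.
Centroid: ȳ = ΣA·y / ΣA = 67.519 mm.
Transfer each piece to the horizontal centroidal axis using Ī + A·d² with d = y − 67.519:
  bottom plate: d = -58.519 mm → contributes +10 561 528 mm⁴
  web plate: d = 10.481 mm → contributes +1 886 184 mm⁴
  top plate: d = 78.481 mm → contributes +12 855 632 mm⁴
  hole: d = -58.519 mm → contributes −43 046 mm⁴
Total I = 25 260 298 mm⁴.

I_xx ≈ 2.53 × 10⁷ mm⁴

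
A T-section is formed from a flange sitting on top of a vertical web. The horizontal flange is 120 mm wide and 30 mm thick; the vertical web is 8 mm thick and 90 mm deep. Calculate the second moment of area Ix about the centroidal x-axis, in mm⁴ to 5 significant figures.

Ix ≈ 2.9160 × 10⁶ mm⁴

Treat the section as a set of non-overlapping primitives; coordinates are from the bounding-box lower-left.
Flange: 120 × 30, A = 3 600 mm², y = 105 mm, Ī = 270 000 mm⁴.
Web: 8 × 90, A = 720 mm², y = 45 mm, Ī = 486 000 mm⁴.
Centroid: ȳ = ΣA·y / ΣA = 95 mm.
Transfer each piece to the centroidal x-axis using Ī + A·d² with d = y − 95:
  flange: d = 10 mm → contributes +630 000 mm⁴
  web: d = -50 mm → contributes +2 286 000 mm⁴
Total I = 2 916 000 mm⁴.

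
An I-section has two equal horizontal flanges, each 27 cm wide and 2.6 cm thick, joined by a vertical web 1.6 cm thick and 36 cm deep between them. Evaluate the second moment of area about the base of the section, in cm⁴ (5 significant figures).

I_base ≈ 1.4262 × 10⁵ cm⁴

Decompose the section into non-overlapping parts with the origin at the bottom-left of its bounding rectangle.
Bottom flange: 27 × 2.6, A = 70.2 cm², y = 1.3 cm, Ī = 39.546 cm⁴.
Web: 1.6 × 36, A = 57.6 cm², y = 20.6 cm, Ī = 6220.8 cm⁴.
Top flange: 27 × 2.6, A = 70.2 cm², y = 39.9 cm, Ī = 39.546 cm⁴.
Transfer each piece to the base of the section using Ī + A·d² with d = y − 0:
  bottom flange: d = 1.3 cm → contributes +158.184 cm⁴
  web: d = 20.6 cm → contributes +30663.94 cm⁴
  top flange: d = 39.9 cm → contributes +111798.6 cm⁴
Total I = 142620.8 cm⁴.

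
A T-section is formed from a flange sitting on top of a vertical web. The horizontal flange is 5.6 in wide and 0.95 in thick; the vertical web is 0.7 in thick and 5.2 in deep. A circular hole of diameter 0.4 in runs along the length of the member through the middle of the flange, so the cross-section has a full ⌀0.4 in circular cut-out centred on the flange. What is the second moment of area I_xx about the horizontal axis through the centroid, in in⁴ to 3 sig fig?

Break the section into simple shapes (no overlaps), measuring from the bottom-left corner of the bounding box.
Flange: 5.6 × 0.95, A = 5.32 in², y = 5.675 in, Ī = 0.40011 in⁴.
Web: 0.7 × 5.2, A = 3.64 in², y = 2.6 in, Ī = 8.2021 in⁴.
Hole (subtracted): ⌀0.4, A = 0.12566 in², y = 5.675 in, Ī = 0.0012566 in⁴.
Centroid: ȳ = ΣA·y / ΣA = 4.408 in.
Transfer each piece to the horizontal axis through the centroid using Ī + A·d² with d = y − 4.408:
  flange: d = 1.267 in → contributes +8.9401 in⁴
  web: d = -1.808 in → contributes +20.101 in⁴
  hole: d = 1.267 in → contributes −0.20298 in⁴
Total I = 28.838 in⁴.

I_xx ≈ 28.8 in⁴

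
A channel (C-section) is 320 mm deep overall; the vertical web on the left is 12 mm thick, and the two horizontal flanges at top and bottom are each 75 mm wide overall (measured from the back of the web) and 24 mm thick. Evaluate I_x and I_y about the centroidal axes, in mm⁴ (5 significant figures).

Break the section into simple shapes (no overlaps), measuring from the bottom-left corner of the bounding box.
Web: 12 × 320, A = 3 840 mm², y = 160 mm, Ī = 32 768 000 mm⁴.
Top flange (beyond web): 63 × 24, A = 1 512 mm², y = 308 mm, Ī = 72 576 mm⁴.
Bottom flange (beyond web): 63 × 24, A = 1 512 mm², y = 12 mm, Ī = 72 576 mm⁴.
By symmetry the centroid is at mid-height, ȳ = 160 mm.
Transfer each piece to the centroidal x-axis using Ī + A·d² with d = y − 160:
  web: d = 0 mm → contributes +32 768 000 mm⁴
  top flange (beyond web): d = 148 mm → contributes +33 191 424 mm⁴
  bottom flange (beyond web): d = -148 mm → contributes +33 191 424 mm⁴
Total I = 99 150 848 mm⁴.
For the y-axis: x̄ = 22.52098 mm.
Repeating about the centroidal y-axis gives I_y = 3 425 289 mm⁴.

I_x ≈ 9.9151 × 10⁷ mm⁴, I_y ≈ 3.4253 × 10⁶ mm⁴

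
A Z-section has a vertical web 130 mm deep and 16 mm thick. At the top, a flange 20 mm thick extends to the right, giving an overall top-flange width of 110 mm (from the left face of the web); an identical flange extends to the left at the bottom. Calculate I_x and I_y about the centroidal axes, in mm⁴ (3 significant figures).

I_x ≈ 1.44 × 10⁷ mm⁴, I_y ≈ 1.42 × 10⁷ mm⁴

Split into non-overlapping primitives; take the origin at the lower-left of the bounding box.
Web: 16 × 130, A = 2 080 mm², y = 65 mm, Ī = 2 929 333 mm⁴.
Top flange (beyond web): 94 × 20, A = 1 880 mm², y = 120 mm, Ī = 62 667 mm⁴.
Bottom flange (beyond web): 94 × 20, A = 1 880 mm², y = 10 mm, Ī = 62 667 mm⁴.
Centroid: ȳ = ΣA·y / ΣA = 65 mm.
Transfer each piece to the centroidal x-axis using Ī + A·d² with d = y − 65:
  web: d = 0 mm → contributes +2 929 333 mm⁴
  top flange (beyond web): d = 55 mm → contributes +5 749 667 mm⁴
  bottom flange (beyond web): d = -55 mm → contributes +5 749 667 mm⁴
Total I = 14 428 667 mm⁴.
For the y-axis: x̄ = 102 mm.
Repeating about the centroidal y-axis gives I_y = 14 186 987 mm⁴.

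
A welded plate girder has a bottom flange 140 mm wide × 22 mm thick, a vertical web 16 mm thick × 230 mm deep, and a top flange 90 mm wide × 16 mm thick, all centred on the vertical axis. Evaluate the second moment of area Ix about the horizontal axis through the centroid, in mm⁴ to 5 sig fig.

Break the section into simple shapes (no overlaps), measuring from the bottom-left corner of the bounding box.
Bottom plate: 140 × 22, A = 3 080 mm², y = 11 mm, Ī = 124226.7 mm⁴.
Web plate: 16 × 230, A = 3 680 mm², y = 137 mm, Ī = 16 222 667 mm⁴.
Top plate: 90 × 16, A = 1 440 mm², y = 260 mm, Ī = 30 720 mm⁴.
Centroid: ȳ = ΣA·y / ΣA = 111.2732 mm.
Transfer each piece to the horizontal axis through the centroid using Ī + A·d² with d = y − 111.2732:
  bottom plate: d = -100.2732 mm → contributes +31 092 730 mm⁴
  web plate: d = 25.72683 mm → contributes +18 658 347 mm⁴
  top plate: d = 148.7268 mm → contributes +31 883 044 mm⁴
Total I = 81 634 121 mm⁴.

Ix ≈ 8.1634 × 10⁷ mm⁴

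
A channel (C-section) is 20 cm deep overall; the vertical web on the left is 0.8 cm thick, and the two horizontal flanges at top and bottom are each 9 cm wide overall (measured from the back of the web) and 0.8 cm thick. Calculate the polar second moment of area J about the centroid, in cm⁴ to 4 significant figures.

J ≈ 1964 cm⁴

Split into non-overlapping primitives; take the origin at the lower-left of the bounding box.
Web: 0.8 × 20, A = 16 cm², y = 10 cm, Ī = 533.333 cm⁴.
Top flange (beyond web): 8.2 × 0.8, A = 6.56 cm², y = 19.6 cm, Ī = 0.349867 cm⁴.
Bottom flange (beyond web): 8.2 × 0.8, A = 6.56 cm², y = 0.4 cm, Ī = 0.349867 cm⁴.
By symmetry the centroid is at mid-height, ȳ = 10 cm.
Transfer each piece to the centroidal x-axis using Ī + A·d² with d = y − 10:
  web: d = 0 cm → contributes +533.333 cm⁴
  top flange (beyond web): d = 9.6 cm → contributes +604.919 cm⁴
  bottom flange (beyond web): d = -9.6 cm → contributes +604.919 cm⁴
Total I = 1743.17 cm⁴.
For the y-axis: x̄ = 2.42747 cm.
Repeating about the centroidal y-axis gives I_y = 220.347 cm⁴.
Polar second moment: J = I_x + I_y = 1963.52 cm⁴.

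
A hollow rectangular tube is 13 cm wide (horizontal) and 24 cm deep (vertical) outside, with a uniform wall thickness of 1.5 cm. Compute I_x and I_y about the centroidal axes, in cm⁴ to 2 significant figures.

Break the section into simple shapes (no overlaps), measuring from the bottom-left corner of the bounding box.
Outer rectangle: 13 × 24, A = 312 cm², y = 12 cm, Ī = 14 976 cm⁴.
Inner void (subtracted): 10 × 21, A = 210 cm², y = 12 cm, Ī = 7 718 cm⁴.
By symmetry the centroid is at mid-height, ȳ = 12 cm.
All pieces are centred on the centroidal x-axis, so I = ΣĪ (holes subtracted) = 7 259 cm⁴.
Repeating about the centroidal y-axis gives I_y = 2 644 cm⁴.

I_x ≈ 7300 cm⁴, I_y ≈ 2600 cm⁴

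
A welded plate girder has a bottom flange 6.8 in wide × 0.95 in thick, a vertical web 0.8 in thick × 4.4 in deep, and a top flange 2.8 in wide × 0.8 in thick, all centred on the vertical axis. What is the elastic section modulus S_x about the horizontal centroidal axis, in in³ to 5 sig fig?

Break the section into simple shapes (no overlaps), measuring from the bottom-left corner of the bounding box.
Bottom plate: 6.8 × 0.95, A = 6.46 in², y = 0.475 in, Ī = 0.4858458 in⁴.
Web plate: 0.8 × 4.4, A = 3.52 in², y = 3.15 in, Ī = 5.678933 in⁴.
Top plate: 2.8 × 0.8, A = 2.24 in², y = 5.75 in, Ī = 0.1194667 in⁴.
Centroid: ȳ = ΣA·y / ΣA = 2.21248 in.
Transfer each piece to the horizontal centroidal axis using Ī + A·d² with d = y − 2.21248:
  bottom plate: d = -1.73748 in → contributes +19.98752 in⁴
  web plate: d = 0.9375205 in → contributes +8.772818 in⁴
  top plate: d = 3.53752 in → contributes +28.15094 in⁴
Total I = 56.91128 in⁴.
Extreme fibre distance c = 3.93752 in; S = I/c = 14.45358 in³.

S_x ≈ 14.454 in³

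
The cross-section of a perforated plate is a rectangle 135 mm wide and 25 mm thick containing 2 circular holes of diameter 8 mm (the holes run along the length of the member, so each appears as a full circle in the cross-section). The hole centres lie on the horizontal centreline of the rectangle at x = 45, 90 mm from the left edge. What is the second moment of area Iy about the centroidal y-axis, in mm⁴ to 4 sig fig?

Iy ≈ 5.074 × 10⁶ mm⁴

Break the section into simple shapes (no overlaps), measuring from the bottom-left corner of the bounding box.
Plate: 135 × 25, A = 3 375 mm², x = 67.5 mm, Ī = 5 125 781 mm⁴.
Hole 1 (subtracted): ⌀8, A = 50.2655 mm², x = 45 mm, Ī = 201.062 mm⁴.
Hole 2 (subtracted): ⌀8, A = 50.2655 mm², x = 90 mm, Ī = 201.062 mm⁴.
By symmetry the centroid is at mid-width, x̄ = 67.5 mm.
Transfer each piece to the centroidal y-axis using Ī + A·d² with d = x − 67.5:
  plate: d = 0 mm → contributes +5 125 781 mm⁴
  hole 1: d = -22.5 mm → contributes −25 648 mm⁴
  hole 2: d = 22.5 mm → contributes −25 648 mm⁴
Total I = 5 074 485 mm⁴.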